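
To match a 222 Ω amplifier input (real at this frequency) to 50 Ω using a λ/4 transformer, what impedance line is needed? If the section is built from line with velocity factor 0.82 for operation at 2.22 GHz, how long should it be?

Z_qwt ≈ 105 Ω; length ≈ 2.77 cm

Z_qwt = √(Z_0·R_L) = √(50 × 222) = √11100
λ = 0.82·c/f = 0.111 m, so l = λ/4 = 0.0277 m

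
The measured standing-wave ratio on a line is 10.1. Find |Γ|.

|Γ| ≈ 0.82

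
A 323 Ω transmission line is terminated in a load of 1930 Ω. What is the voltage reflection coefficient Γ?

Γ = (Z_L − Z_0)/(Z_L + Z_0) = (1930 − 323)/(1930 + 323) = 1607/2253

Γ = 0.713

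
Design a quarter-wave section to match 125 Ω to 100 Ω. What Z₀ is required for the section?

Z_qwt ≈ 112 Ω

Z_qwt = √(Z_0·R_L) = √(100 × 125) = √12500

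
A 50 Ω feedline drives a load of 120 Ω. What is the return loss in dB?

Γ = (120 − 50)/(120 + 50) = 0.412
RL = −20·log₁₀|Γ| = −20·log₁₀(0.412)

RL ≈ 7.71 dB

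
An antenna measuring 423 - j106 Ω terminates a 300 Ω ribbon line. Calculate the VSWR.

VSWR ≈ 1.57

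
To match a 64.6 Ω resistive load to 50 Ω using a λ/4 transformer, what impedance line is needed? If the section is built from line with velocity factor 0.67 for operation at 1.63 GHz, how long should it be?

Z_qwt = √(Z_0·R_L) = √(50 × 64.6) = √3230
λ = 0.67·c/f = 0.123 m, so l = λ/4 = 0.0308 m

Z_qwt ≈ 56.8 Ω; length ≈ 3.08 cm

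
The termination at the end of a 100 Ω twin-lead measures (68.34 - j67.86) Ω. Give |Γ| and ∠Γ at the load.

Γ ≈ 0.413 ∠ -93.1°

Γ = (Z_L − Z_0)/(Z_L + Z_0) = (-31.66 − j67.86)/(168.3 − j67.86)
|Γ| = 74.9/182 = 0.413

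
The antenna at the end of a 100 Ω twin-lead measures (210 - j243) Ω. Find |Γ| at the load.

|Γ| ≈ 0.677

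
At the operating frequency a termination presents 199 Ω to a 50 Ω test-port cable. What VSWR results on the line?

For a purely resistive load, VSWR = R_L/Z_0 or Z_0/R_L (whichever > 1) = 199/50

VSWR ≈ 3.98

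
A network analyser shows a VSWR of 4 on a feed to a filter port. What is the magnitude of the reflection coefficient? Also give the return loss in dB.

|Γ| ≈ 0.6; return loss ≈ 4.44 dB

|Γ| = (S − 1)/(S + 1) = (4 − 1)/(4 + 1) = 3/5
RL = −20·log₁₀|Γ| = −20·log₁₀(0.6)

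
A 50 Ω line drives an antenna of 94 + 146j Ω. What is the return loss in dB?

RL ≈ 2.57 dB

Γ = (44 + j146)/(144 + j146), |Γ| = 0.744
RL = −20·log₁₀|Γ| = −20·log₁₀(0.744)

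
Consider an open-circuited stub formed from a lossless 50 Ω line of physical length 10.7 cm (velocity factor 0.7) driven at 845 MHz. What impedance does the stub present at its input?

Z_in ≈ +j107 Ω

λ = v/f = 0.7·c / 845 MHz = 0.249 m
βl = 2π·l/λ = 2π × 0.431 = 155°
tan(βl) = -0.466
For an open-circuited stub, Z_in = −jZ_0·cot(βl) = −jZ_0/tan(βl)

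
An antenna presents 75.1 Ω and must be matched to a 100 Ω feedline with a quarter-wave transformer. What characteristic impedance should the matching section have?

Z_qwt = √(Z_0·R_L) = √(100 × 75.1) = √7510

Z_qwt ≈ 86.7 Ω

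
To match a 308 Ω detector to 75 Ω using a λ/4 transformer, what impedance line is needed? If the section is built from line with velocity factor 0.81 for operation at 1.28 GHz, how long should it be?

Z_qwt ≈ 152 Ω; length ≈ 4.75 cm

Z_qwt = √(Z_0·R_L) = √(75 × 308) = √23100
λ = 0.81·c/f = 0.19 m, so l = λ/4 = 0.0475 m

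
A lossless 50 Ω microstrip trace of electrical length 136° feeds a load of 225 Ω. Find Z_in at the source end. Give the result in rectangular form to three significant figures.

Z_in ≈ 21.9 + j46.7 Ω

tan(βl) = tan(136°) = -0.966
Z_in = Z_0·(Z_L + jZ_0·tanβl)/(Z_0 + jZ_L·tanβl)
     = 50·(225 − j48.3)/(50 − j217)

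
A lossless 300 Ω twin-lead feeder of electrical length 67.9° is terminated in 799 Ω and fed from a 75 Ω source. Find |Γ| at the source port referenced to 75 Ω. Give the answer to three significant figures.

|Γ| ≈ 0.507

tan(βl) = 2.46
Z_in = Z_0·(Z_L + jZ_0·tanβl)/(Z_0 + jZ_L·tanβl) = 128 − j102 Ω
Γ_s = (Z_in − Z_s)/(Z_in + Z_s) = (53.2 − j102)/(203 − j102), |Γ_s| = 0.507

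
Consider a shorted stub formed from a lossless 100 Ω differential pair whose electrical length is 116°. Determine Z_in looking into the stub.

Z_in ≈ −j205 Ω

tan(βl) = -2.05
For a shorted stub, Z_in = jZ_0·tan(βl)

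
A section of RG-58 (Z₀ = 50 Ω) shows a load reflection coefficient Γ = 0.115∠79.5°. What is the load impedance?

Z_L ≈ 50.8 + j11.6 Ω

Z_L = Z_0·(1 + Γ)/(1 − Γ) = 50·(1.02 + j0.113)/(0.979 − j0.113)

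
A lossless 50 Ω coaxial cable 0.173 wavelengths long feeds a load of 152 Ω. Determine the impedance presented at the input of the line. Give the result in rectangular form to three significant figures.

Z_in ≈ 20.4 − j22.8 Ω

βl = 2π × 0.173 = 62.3°
tan(βl) = tan(62.3°) = 1.9
Z_in = Z_0·(Z_L + jZ_0·tanβl)/(Z_0 + jZ_L·tanβl)
     = 50·(152 + j95.2)/(50 + j289)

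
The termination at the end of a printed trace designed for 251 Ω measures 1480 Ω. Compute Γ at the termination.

Γ = 0.71

Γ = (Z_L − Z_0)/(Z_L + Z_0) = (1480 − 251)/(1480 + 251) = 1229/1731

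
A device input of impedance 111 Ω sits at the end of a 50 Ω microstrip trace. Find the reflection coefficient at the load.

Γ = (Z_L − Z_0)/(Z_L + Z_0) = (111 − 50)/(111 + 50) = 61/161

Γ = 0.379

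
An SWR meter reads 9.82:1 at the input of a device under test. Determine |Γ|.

|Γ| ≈ 0.815

|Γ| = (S − 1)/(S + 1) = (9.82 − 1)/(9.82 + 1) = 8.82/10.8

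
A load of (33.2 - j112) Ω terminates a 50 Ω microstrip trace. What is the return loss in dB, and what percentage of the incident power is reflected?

RL ≈ 1.81 dB; 65.9% of incident power reflected

Γ = (-16.8 − j112)/(83.2 − j112), |Γ| = 0.812
RL = −20·log₁₀(0.812) = 1.81 dB
P_refl/P_inc = |Γ|² = 0.659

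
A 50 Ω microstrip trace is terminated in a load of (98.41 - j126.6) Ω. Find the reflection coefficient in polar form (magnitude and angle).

Γ = (Z_L − Z_0)/(Z_L + Z_0) = (48.41 − j126.6)/(148.4 − j126.6)
|Γ| = 136/195 = 0.695

Γ ≈ 0.695 ∠ -28.6°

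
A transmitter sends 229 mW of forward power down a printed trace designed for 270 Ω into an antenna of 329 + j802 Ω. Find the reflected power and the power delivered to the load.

|Γ| = |(59 + j802)/(599 + j802)| = 0.803
|Γ|² = 0.645
P_refl = |Γ|²·P_inc = 148 mW, P_del = (1 − |Γ|²)·P_inc = 81.2 mW

P_reflected ≈ 148 mW; P_delivered ≈ 81.2 mW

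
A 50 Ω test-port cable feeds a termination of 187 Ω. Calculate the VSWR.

VSWR ≈ 3.74

Γ = (187 − 50)/(187 + 50) = 0.578
VSWR = (1 + 0.578)/(1 − 0.578)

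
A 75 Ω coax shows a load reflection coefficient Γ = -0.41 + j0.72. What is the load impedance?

Z_L ≈ 9.38 + j43.1 Ω

Z_L = Z_0·(1 + Γ)/(1 − Γ) = 75·(0.59 + j0.72)/(1.41 − j0.72)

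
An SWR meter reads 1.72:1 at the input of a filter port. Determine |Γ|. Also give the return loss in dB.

|Γ| ≈ 0.265; return loss ≈ 11.5 dB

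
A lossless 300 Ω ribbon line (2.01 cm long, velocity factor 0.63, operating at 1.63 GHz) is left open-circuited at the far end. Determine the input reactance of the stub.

X_in ≈ -157 Ω (capacitive)

λ = v/f = 0.63·c / 1.63 GHz = 0.116 m
βl = 2π·l/λ = 2π × 0.173 = 62.4°
tan(βl) = 1.91
For an open-circuited stub, Z_in = −jZ_0·cot(βl) = −jZ_0/tan(βl)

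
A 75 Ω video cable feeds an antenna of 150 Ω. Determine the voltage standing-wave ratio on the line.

For a purely resistive load, VSWR = R_L/Z_0 or Z_0/R_L (whichever > 1) = 150/75

VSWR ≈ 2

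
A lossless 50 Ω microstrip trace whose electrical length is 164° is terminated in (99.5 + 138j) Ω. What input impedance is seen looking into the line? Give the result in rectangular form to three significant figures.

Z_in ≈ 30.5 + j78.7 Ω

tan(βl) = tan(164°) = -0.287
Z_in = Z_0·(Z_L + jZ_0·tanβl)/(Z_0 + jZ_L·tanβl)
     = 50·(99.5 + j124)/(89.6 − j28.5)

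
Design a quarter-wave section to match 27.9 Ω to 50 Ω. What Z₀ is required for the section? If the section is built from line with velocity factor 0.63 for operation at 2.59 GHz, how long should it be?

Z_qwt ≈ 37.3 Ω; length ≈ 1.82 cm

Z_qwt = √(Z_0·R_L) = √(50 × 27.9) = √1395
λ = 0.63·c/f = 0.073 m, so l = λ/4 = 0.0182 m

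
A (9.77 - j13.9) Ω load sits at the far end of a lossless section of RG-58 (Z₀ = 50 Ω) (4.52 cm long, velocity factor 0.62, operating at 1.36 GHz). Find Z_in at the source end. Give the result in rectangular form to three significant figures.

λ = v/f = 0.62·c / 1.36 GHz = 0.137 m
βl = 2π·l/λ = 2π × 0.33 = 119°
tan(βl) = tan(119°) = -1.81
Z_in = Z_0·(Z_L + jZ_0·tanβl)/(Z_0 + jZ_L·tanβl)
     = 50·(9.77 − j104)/(24.9 − j17.6)

Z_in ≈ 112 − j130 Ω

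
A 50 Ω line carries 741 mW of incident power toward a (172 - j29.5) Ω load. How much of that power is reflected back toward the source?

|Γ| = |(122 − j29.5)/(222 − j29.5)| = 0.56
|Γ|² = 0.314
P_refl = |Γ|²·P_inc = 233 mW, P_del = (1 − |Γ|²)·P_inc = 508 mW

P_reflected ≈ 233 mW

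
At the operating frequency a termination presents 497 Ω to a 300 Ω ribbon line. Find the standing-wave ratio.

VSWR ≈ 1.66

Γ = (497 − 300)/(497 + 300) = 0.247
VSWR = (1 + 0.247)/(1 − 0.247)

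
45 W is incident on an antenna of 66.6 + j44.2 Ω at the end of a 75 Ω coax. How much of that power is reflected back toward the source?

|Γ| = |(-8.4 + j44.2)/(141.6 + j44.2)| = 0.303
|Γ|² = 0.092
P_refl = |Γ|²·P_inc = 4.14 W, P_del = (1 − |Γ|²)·P_inc = 40.9 W

P_reflected ≈ 4.14 W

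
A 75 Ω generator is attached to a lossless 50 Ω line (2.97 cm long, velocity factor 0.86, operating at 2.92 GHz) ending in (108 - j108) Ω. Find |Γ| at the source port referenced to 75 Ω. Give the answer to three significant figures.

λ = v/f = 0.86·c / 2.92 GHz = 0.0884 m
βl = 2π·l/λ = 2π × 0.336 = 121°
tan(βl) = -1.66
Z_in = Z_0·(Z_L + jZ_0·tanβl)/(Z_0 + jZ_L·tanβl) = 20.7 + j45 Ω
Γ_s = (Z_in − Z_s)/(Z_in + Z_s) = (-54.3 + j45)/(95.7 + j45), |Γ_s| = 0.667

|Γ| ≈ 0.667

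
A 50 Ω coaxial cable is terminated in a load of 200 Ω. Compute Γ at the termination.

Γ = 0.6

Γ = (Z_L − Z_0)/(Z_L + Z_0) = (200 − 50)/(200 + 50) = 150/250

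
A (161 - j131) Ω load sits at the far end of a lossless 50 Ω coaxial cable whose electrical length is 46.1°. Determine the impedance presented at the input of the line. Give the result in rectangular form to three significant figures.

Z_in ≈ 13.4 − j33.2 Ω

tan(βl) = tan(46.1°) = 1.04
Z_in = Z_0·(Z_L + jZ_0·tanβl)/(Z_0 + jZ_L·tanβl)
     = 50·(161 − j79)/(186 + j167)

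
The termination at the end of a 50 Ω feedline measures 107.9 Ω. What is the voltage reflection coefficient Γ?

Γ = (Z_L − Z_0)/(Z_L + Z_0) = (107.9 − 50)/(107.9 + 50) = 57.9/157.9

Γ = 0.367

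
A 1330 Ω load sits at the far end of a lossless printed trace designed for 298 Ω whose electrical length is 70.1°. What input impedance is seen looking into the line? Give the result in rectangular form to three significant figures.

Z_in ≈ 75 − j102 Ω

tan(βl) = tan(70.1°) = 2.76
Z_in = Z_0·(Z_L + jZ_0·tanβl)/(Z_0 + jZ_L·tanβl)
     = 298·(1330 + j823)/(298 + j3670)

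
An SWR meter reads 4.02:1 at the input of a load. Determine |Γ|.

|Γ| ≈ 0.602

|Γ| = (S − 1)/(S + 1) = (4.02 − 1)/(4.02 + 1) = 3.02/5.02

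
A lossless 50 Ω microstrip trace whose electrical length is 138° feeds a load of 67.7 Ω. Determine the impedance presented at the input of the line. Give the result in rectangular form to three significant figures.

tan(βl) = tan(138°) = -0.9
Z_in = Z_0·(Z_L + jZ_0·tanβl)/(Z_0 + jZ_L·tanβl)
     = 50·(67.7 − j45)/(50 − j61)

Z_in ≈ 49.3 + j15.1 Ω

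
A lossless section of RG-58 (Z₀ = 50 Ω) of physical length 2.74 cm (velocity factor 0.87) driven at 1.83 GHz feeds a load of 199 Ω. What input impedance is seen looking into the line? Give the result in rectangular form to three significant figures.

Z_in ≈ 14.3 − j17.7 Ω

λ = v/f = 0.87·c / 1.83 GHz = 0.143 m
βl = 2π·l/λ = 2π × 0.192 = 69.2°
tan(βl) = tan(69.2°) = 2.63
Z_in = Z_0·(Z_L + jZ_0·tanβl)/(Z_0 + jZ_L·tanβl)
     = 50·(199 + j131)/(50 + j523)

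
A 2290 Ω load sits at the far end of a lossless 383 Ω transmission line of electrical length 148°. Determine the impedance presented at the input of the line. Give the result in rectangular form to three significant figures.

tan(βl) = tan(148°) = -0.625
Z_in = Z_0·(Z_L + jZ_0·tanβl)/(Z_0 + jZ_L·tanβl)
     = 383·(2290 − j239)/(383 − j1430)

Z_in ≈ 213 + j556 Ω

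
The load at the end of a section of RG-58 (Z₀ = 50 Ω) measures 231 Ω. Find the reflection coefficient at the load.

Γ = (Z_L − Z_0)/(Z_L + Z_0) = (231 − 50)/(231 + 50) = 181/281

Γ = 0.644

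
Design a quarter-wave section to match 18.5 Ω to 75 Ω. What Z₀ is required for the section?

Z_qwt = √(Z_0·R_L) = √(75 × 18.5) = √1388

Z_qwt ≈ 37.2 Ω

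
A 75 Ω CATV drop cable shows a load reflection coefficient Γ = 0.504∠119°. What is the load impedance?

Z_L ≈ 32.1 + j37.9 Ω

Z_L = Z_0·(1 + Γ)/(1 − Γ) = 75·(0.756 + j0.441)/(1.24 − j0.441)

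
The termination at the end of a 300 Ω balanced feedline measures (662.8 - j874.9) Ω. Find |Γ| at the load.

Γ = (Z_L − Z_0)/(Z_L + Z_0) = (362.8 − j874.9)/(962.8 − j874.9)
|Γ| = 947/1300

|Γ| ≈ 0.728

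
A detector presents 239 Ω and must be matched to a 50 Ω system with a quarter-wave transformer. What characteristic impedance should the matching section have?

Z_qwt = √(Z_0·R_L) = √(50 × 239) = √11950

Z_qwt ≈ 109 Ω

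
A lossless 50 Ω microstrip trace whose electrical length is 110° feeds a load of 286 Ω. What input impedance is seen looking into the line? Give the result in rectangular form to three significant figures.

tan(βl) = tan(110°) = -2.75
Z_in = Z_0·(Z_L + jZ_0·tanβl)/(Z_0 + jZ_L·tanβl)
     = 50·(286 − j137)/(50 − j786)

Z_in ≈ 9.86 + j17.6 Ω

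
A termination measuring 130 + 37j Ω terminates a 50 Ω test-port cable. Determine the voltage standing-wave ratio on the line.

Γ = (Z_L − Z_0)/(Z_L + Z_0) = (80 + j37)/(180 + j37)
|Γ| = 88.1/184 = 0.48
VSWR = (1 + |Γ|)/(1 − |Γ|) = 1.48/0.52

VSWR ≈ 2.84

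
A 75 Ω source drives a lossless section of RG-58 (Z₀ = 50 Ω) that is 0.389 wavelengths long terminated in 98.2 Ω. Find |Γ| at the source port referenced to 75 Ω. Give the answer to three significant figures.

βl = 2π × 0.389 = 140°
tan(βl) = -0.838
Z_in = Z_0·(Z_L + jZ_0·tanβl)/(Z_0 + jZ_L·tanβl) = 45.1 + j32.3 Ω
Γ_s = (Z_in − Z_s)/(Z_in + Z_s) = (-29.9 + j32.3)/(120 + j32.3), |Γ_s| = 0.354

|Γ| ≈ 0.354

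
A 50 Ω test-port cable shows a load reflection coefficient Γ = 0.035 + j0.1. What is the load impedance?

Z_L ≈ 52.5 + j10.6 Ω

Z_L = Z_0·(1 + Γ)/(1 − Γ) = 50·(1.03 + j0.1)/(0.965 − j0.1)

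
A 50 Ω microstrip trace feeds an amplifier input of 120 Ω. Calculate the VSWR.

Γ = (120 − 50)/(120 + 50) = 0.412
VSWR = (1 + 0.412)/(1 − 0.412)

VSWR ≈ 2.4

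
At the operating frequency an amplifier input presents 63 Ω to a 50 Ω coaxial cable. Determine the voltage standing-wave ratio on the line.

Γ = (63 − 50)/(63 + 50) = 0.115
VSWR = (1 + 0.115)/(1 − 0.115)

VSWR ≈ 1.26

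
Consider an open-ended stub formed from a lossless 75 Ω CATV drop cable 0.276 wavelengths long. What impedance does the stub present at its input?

βl = 2π × 0.276 = 99.4°
tan(βl) = -6.07
For an open-ended stub, Z_in = −jZ_0·cot(βl) = −jZ_0/tan(βl)

Z_in ≈ +j12.4 Ω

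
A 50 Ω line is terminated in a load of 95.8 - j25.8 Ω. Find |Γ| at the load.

|Γ| ≈ 0.355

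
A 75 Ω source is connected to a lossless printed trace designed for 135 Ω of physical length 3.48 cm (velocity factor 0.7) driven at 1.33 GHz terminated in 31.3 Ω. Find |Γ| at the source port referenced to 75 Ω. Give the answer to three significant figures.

|Γ| ≈ 0.767

λ = v/f = 0.7·c / 1.33 GHz = 0.158 m
βl = 2π·l/λ = 2π × 0.22 = 79.3°
tan(βl) = 5.31
Z_in = Z_0·(Z_L + jZ_0·tanβl)/(Z_0 + jZ_L·tanβl) = 363 + j270 Ω
Γ_s = (Z_in − Z_s)/(Z_in + Z_s) = (288 + j270)/(438 + j270), |Γ_s| = 0.767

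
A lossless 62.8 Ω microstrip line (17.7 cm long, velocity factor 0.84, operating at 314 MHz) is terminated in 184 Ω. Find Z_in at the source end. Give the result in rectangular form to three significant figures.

λ = v/f = 0.84·c / 314 MHz = 0.803 m
βl = 2π·l/λ = 2π × 0.221 = 79.4°
tan(βl) = tan(79.4°) = 5.34
Z_in = Z_0·(Z_L + jZ_0·tanβl)/(Z_0 + jZ_L·tanβl)
     = 62.8·(184 + j335)/(62.8 + j983)

Z_in ≈ 22.1 − j10.3 Ω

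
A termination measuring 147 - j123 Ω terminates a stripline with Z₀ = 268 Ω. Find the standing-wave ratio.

Γ = (Z_L − Z_0)/(Z_L + Z_0) = (-121 − j123)/(415 − j123)
|Γ| = 173/433 = 0.399
VSWR = (1 + |Γ|)/(1 − |Γ|) = 1.4/0.601

VSWR ≈ 2.33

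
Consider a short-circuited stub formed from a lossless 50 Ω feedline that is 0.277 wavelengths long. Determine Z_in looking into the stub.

Z_in ≈ −j292 Ω

βl = 2π × 0.277 = 99.7°
tan(βl) = -5.84
For a short-circuited stub, Z_in = jZ_0·tan(βl)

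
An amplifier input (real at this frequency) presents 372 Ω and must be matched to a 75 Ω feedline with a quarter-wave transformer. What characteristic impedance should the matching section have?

Z_qwt = √(Z_0·R_L) = √(75 × 372) = √27900

Z_qwt ≈ 167 Ω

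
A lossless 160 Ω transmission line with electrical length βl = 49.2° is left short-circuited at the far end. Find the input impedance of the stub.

tan(βl) = 1.16
For a short-circuited stub, Z_in = jZ_0·tan(βl)

Z_in ≈ +j185 Ω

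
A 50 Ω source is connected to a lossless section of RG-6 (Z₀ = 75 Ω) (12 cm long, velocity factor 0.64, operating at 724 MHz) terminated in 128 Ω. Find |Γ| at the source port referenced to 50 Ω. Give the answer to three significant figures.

λ = v/f = 0.64·c / 724 MHz = 0.265 m
βl = 2π·l/λ = 2π × 0.453 = 163°
tan(βl) = -0.308
Z_in = Z_0·(Z_L + jZ_0·tanβl)/(Z_0 + jZ_L·tanβl) = 110 + j34.6 Ω
Γ_s = (Z_in − Z_s)/(Z_in + Z_s) = (59.8 + j34.6)/(160 + j34.6), |Γ_s| = 0.423

|Γ| ≈ 0.423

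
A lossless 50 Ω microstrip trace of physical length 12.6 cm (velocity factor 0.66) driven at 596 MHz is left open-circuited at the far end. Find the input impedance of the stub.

Z_in ≈ +j52.8 Ω

λ = v/f = 0.66·c / 596 MHz = 0.332 m
βl = 2π·l/λ = 2π × 0.379 = 137°
tan(βl) = -0.948
For an open-circuited stub, Z_in = −jZ_0·cot(βl) = −jZ_0/tan(βl)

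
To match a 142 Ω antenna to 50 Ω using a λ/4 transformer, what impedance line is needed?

Z_qwt = √(Z_0·R_L) = √(50 × 142) = √7100

Z_qwt ≈ 84.3 Ω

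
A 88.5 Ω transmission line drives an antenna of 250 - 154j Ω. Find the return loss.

RL ≈ 4.44 dB

Γ = (161.5 − j154)/(338.5 − j154), |Γ| = 0.6
RL = −20·log₁₀|Γ| = −20·log₁₀(0.6)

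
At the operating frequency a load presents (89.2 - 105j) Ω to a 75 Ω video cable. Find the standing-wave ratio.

VSWR ≈ 3.38

Γ = (Z_L − Z_0)/(Z_L + Z_0) = (14.2 − j105)/(164.2 − j105)
|Γ| = 106/195 = 0.544
VSWR = (1 + |Γ|)/(1 − |Γ|) = 1.54/0.456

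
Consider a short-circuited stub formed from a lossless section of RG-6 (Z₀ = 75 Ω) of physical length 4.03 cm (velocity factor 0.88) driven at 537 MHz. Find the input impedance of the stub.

Z_in ≈ +j42.5 Ω

λ = v/f = 0.88·c / 537 MHz = 0.492 m
βl = 2π·l/λ = 2π × 0.082 = 29.5°
tan(βl) = 0.566
For a short-circuited stub, Z_in = jZ_0·tan(βl)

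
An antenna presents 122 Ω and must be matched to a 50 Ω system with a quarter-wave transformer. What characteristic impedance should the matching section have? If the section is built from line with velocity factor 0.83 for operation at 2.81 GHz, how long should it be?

Z_qwt ≈ 78.1 Ω; length ≈ 2.22 cm

Z_qwt = √(Z_0·R_L) = √(50 × 122) = √6100
λ = 0.83·c/f = 0.0886 m, so l = λ/4 = 0.0222 m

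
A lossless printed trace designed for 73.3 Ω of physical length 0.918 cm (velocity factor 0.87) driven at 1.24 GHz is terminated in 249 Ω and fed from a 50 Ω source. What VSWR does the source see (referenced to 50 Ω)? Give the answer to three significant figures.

VSWR ≈ 4.79

λ = v/f = 0.87·c / 1.24 GHz = 0.21 m
βl = 2π·l/λ = 2π × 0.0436 = 15.7°
tan(βl) = 0.281
Z_in = Z_0·(Z_L + jZ_0·tanβl)/(Z_0 + jZ_L·tanβl) = 141 − j114 Ω
Γ_s = (Z_in − Z_s)/(Z_in + Z_s) = (90.5 − j114)/(191 − j114), |Γ_s| = 0.655
VSWR = (1 + |Γ_s|)/(1 − |Γ_s|)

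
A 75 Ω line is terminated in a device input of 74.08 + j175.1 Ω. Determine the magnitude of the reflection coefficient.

Γ = (Z_L − Z_0)/(Z_L + Z_0) = (-0.92 + j175.1)/(149.1 + j175.1)
|Γ| = 175/230

|Γ| ≈ 0.761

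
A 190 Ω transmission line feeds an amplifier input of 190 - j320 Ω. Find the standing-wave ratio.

VSWR ≈ 4.62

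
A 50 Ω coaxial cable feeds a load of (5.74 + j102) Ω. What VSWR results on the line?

Γ = (Z_L − Z_0)/(Z_L + Z_0) = (-44.26 + j102)/(55.74 + j102)
|Γ| = 111/116 = 0.957
VSWR = (1 + |Γ|)/(1 − |Γ|) = 1.96/0.0434

VSWR ≈ 45.1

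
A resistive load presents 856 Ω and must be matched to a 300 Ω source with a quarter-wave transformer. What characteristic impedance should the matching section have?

Z_qwt = √(Z_0·R_L) = √(300 × 856) = √256800

Z_qwt ≈ 507 Ω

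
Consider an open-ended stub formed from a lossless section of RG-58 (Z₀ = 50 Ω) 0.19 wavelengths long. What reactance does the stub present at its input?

βl = 2π × 0.19 = 68.4°
tan(βl) = 2.53
For an open-ended stub, Z_in = −jZ_0·cot(βl) = −jZ_0/tan(βl)

X_in ≈ -19.8 Ω (capacitive)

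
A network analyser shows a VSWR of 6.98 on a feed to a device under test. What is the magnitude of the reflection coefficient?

|Γ| ≈ 0.749

|Γ| = (S − 1)/(S + 1) = (6.98 − 1)/(6.98 + 1) = 5.98/7.98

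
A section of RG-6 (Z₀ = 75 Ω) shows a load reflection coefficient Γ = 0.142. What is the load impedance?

Z_L ≈ 99.8 Ω

Z_L = Z_0·(1 + Γ)/(1 − Γ) = 75·(1.14)/(0.858)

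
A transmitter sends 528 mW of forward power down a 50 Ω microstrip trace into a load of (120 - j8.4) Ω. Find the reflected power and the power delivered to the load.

P_reflected ≈ 90.6 mW; P_delivered ≈ 437 mW

|Γ| = |(70 − j8.4)/(170 − j8.4)| = 0.414
|Γ|² = 0.172
P_refl = |Γ|²·P_inc = 90.6 mW, P_del = (1 − |Γ|²)·P_inc = 437 mW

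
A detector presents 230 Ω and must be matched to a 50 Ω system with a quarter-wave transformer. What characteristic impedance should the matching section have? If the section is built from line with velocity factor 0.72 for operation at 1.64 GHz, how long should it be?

Z_qwt ≈ 107 Ω; length ≈ 3.29 cm

Z_qwt = √(Z_0·R_L) = √(50 × 230) = √11500
λ = 0.72·c/f = 0.132 m, so l = λ/4 = 0.0329 m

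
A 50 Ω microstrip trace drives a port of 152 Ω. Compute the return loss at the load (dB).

Γ = (152 − 50)/(152 + 50) = 0.505
RL = −20·log₁₀|Γ| = −20·log₁₀(0.505)

RL ≈ 5.94 dB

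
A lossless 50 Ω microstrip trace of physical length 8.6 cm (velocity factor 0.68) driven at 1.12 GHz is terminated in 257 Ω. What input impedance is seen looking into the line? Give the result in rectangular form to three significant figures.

Z_in ≈ 145 + j123 Ω

λ = v/f = 0.68·c / 1.12 GHz = 0.182 m
βl = 2π·l/λ = 2π × 0.472 = 170°
tan(βl) = tan(170°) = -0.177
Z_in = Z_0·(Z_L + jZ_0·tanβl)/(Z_0 + jZ_L·tanβl)
     = 50·(257 − j8.84)/(50 − j45.4)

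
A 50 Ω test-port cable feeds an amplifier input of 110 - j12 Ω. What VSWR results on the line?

Γ = (Z_L − Z_0)/(Z_L + Z_0) = (60 − j12)/(160 − j12)
|Γ| = 61.2/160 = 0.381
VSWR = (1 + |Γ|)/(1 − |Γ|) = 1.38/0.619

VSWR ≈ 2.23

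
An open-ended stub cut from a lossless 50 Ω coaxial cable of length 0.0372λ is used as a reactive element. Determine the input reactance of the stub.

X_in ≈ -210 Ω (capacitive)

βl = 2π × 0.0372 = 13.4°
tan(βl) = 0.238
For an open-ended stub, Z_in = −jZ_0·cot(βl) = −jZ_0/tan(βl)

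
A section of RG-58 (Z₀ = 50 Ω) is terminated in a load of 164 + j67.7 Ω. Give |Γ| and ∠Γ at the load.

Γ ≈ 0.591 ∠ 13.1°

Γ = (Z_L − Z_0)/(Z_L + Z_0) = (114 + j67.7)/(214 + j67.7)
|Γ| = 133/224 = 0.591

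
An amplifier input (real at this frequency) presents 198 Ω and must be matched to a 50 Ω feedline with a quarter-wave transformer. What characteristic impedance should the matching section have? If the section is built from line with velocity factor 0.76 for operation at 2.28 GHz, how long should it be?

Z_qwt = √(Z_0·R_L) = √(50 × 198) = √9900
λ = 0.76·c/f = 0.1 m, so l = λ/4 = 0.025 m

Z_qwt ≈ 99.5 Ω; length ≈ 2.5 cm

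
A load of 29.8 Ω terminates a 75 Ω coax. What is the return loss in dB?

Γ = (29.8 − 75)/(29.8 + 75) = -0.431
RL = −20·log₁₀|Γ| = −20·log₁₀(0.431)

RL ≈ 7.3 dB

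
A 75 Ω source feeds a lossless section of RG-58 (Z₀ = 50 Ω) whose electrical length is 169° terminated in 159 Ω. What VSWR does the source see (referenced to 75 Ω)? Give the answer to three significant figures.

VSWR ≈ 2.23

tan(βl) = -0.194
Z_in = Z_0·(Z_L + jZ_0·tanβl)/(Z_0 + jZ_L·tanβl) = 119 + j64.1 Ω
Γ_s = (Z_in − Z_s)/(Z_in + Z_s) = (44.4 + j64.1)/(194 + j64.1), |Γ_s| = 0.381
VSWR = (1 + |Γ_s|)/(1 − |Γ_s|)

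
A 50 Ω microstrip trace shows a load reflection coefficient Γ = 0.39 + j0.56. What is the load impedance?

Z_L = Z_0·(1 + Γ)/(1 − Γ) = 50·(1.39 + j0.56)/(0.61 − j0.56)

Z_L ≈ 39 + j81.7 Ω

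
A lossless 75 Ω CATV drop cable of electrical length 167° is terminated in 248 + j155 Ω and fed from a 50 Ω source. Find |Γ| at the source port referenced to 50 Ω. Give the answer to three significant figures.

|Γ| ≈ 0.735

tan(βl) = -0.231
Z_in = Z_0·(Z_L + jZ_0·tanβl)/(Z_0 + jZ_L·tanβl) = 94.5 + j142 Ω
Γ_s = (Z_in − Z_s)/(Z_in + Z_s) = (44.5 + j142)/(144 + j142), |Γ_s| = 0.735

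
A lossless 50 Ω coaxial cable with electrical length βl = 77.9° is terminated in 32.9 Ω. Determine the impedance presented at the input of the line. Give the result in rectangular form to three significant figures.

Z_in ≈ 71.9 + j12.7 Ω

tan(βl) = tan(77.9°) = 4.66
Z_in = Z_0·(Z_L + jZ_0·tanβl)/(Z_0 + jZ_L·tanβl)
     = 50·(32.9 + j233)/(50 + j153)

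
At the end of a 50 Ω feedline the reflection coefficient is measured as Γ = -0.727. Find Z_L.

Z_L = Z_0·(1 + Γ)/(1 − Γ) = 50·(0.273)/(1.73)

Z_L ≈ 7.9 Ω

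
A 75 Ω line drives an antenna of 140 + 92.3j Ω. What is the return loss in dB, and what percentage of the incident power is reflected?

RL ≈ 6.33 dB; 23.3% of incident power reflected

Γ = (65 + j92.3)/(215 + j92.3), |Γ| = 0.482
RL = −20·log₁₀(0.482) = 6.33 dB
P_refl/P_inc = |Γ|² = 0.233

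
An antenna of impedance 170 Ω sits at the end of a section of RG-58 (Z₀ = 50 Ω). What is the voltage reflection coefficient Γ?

Γ = 0.545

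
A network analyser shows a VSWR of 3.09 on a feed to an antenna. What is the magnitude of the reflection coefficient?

|Γ| ≈ 0.511

|Γ| = (S − 1)/(S + 1) = (3.09 − 1)/(3.09 + 1) = 2.09/4.09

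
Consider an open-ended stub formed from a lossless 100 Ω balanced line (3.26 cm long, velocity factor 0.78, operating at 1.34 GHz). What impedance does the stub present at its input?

Z_in ≈ −j42 Ω

λ = v/f = 0.78·c / 1.34 GHz = 0.175 m
βl = 2π·l/λ = 2π × 0.187 = 67.2°
tan(βl) = 2.38
For an open-ended stub, Z_in = −jZ_0·cot(βl) = −jZ_0/tan(βl)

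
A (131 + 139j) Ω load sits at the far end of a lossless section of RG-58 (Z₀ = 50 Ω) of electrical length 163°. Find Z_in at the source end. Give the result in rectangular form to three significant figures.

Z_in ≈ 35.2 + j82.1 Ω

tan(βl) = tan(163°) = -0.306
Z_in = Z_0·(Z_L + jZ_0·tanβl)/(Z_0 + jZ_L·tanβl)
     = 50·(131 + j124)/(92.5 − j40.1)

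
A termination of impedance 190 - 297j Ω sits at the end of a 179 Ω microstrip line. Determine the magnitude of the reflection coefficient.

|Γ| ≈ 0.627

Γ = (Z_L − Z_0)/(Z_L + Z_0) = (11 − j297)/(369 − j297)
|Γ| = 297/474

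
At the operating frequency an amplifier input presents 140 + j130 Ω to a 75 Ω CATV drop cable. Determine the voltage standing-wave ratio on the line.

VSWR ≈ 3.74

Γ = (Z_L − Z_0)/(Z_L + Z_0) = (65 + j130)/(215 + j130)
|Γ| = 145/251 = 0.578
VSWR = (1 + |Γ|)/(1 − |Γ|) = 1.58/0.422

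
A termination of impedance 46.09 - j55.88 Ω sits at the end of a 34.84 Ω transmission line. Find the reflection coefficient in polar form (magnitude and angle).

Γ = (Z_L − Z_0)/(Z_L + Z_0) = (11.25 − j55.88)/(80.93 − j55.88)
|Γ| = 57/98.3 = 0.58

Γ ≈ 0.58 ∠ -44°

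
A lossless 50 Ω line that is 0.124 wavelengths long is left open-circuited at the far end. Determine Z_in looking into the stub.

Z_in ≈ −j50.6 Ω

βl = 2π × 0.124 = 44.6°
tan(βl) = 0.988
For an open-circuited stub, Z_in = −jZ_0·cot(βl) = −jZ_0/tan(βl)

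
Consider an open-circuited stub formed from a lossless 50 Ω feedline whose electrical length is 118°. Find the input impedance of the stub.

Z_in ≈ +j26.6 Ω

tan(βl) = -1.88
For an open-circuited stub, Z_in = −jZ_0·cot(βl) = −jZ_0/tan(βl)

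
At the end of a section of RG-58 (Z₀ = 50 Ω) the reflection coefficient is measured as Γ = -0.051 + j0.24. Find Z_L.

Z_L ≈ 40.4 + j20.7 Ω

Z_L = Z_0·(1 + Γ)/(1 − Γ) = 50·(0.949 + j0.24)/(1.05 − j0.24)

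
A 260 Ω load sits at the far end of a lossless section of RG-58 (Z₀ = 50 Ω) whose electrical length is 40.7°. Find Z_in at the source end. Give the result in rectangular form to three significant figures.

Z_in ≈ 21.5 − j53.3 Ω

tan(βl) = tan(40.7°) = 0.86
Z_in = Z_0·(Z_L + jZ_0·tanβl)/(Z_0 + jZ_L·tanβl)
     = 50·(260 + j43)/(50 + j224)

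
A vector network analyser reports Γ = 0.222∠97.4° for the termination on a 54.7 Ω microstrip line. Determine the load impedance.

Z_L ≈ 47 + j21.8 Ω

Z_L = Z_0·(1 + Γ)/(1 − Γ) = 54.7·(0.971 + j0.22)/(1.03 − j0.22)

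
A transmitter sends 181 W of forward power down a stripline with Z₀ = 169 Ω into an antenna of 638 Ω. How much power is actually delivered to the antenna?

P_delivered ≈ 120 W

Γ = (638 − 169)/(638 + 169) = 0.581
|Γ|² = 0.338
P_refl = |Γ|²·P_inc = 61.1 W, P_del = (1 − |Γ|²)·P_inc = 120 W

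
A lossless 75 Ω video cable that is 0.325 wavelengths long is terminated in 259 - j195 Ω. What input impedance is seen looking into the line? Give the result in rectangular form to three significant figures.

βl = 2π × 0.325 = 117°
tan(βl) = tan(117°) = -1.96
Z_in = Z_0·(Z_L + jZ_0·tanβl)/(Z_0 + jZ_L·tanβl)
     = 75·(259 − j342)/(-308 − j508)

Z_in ≈ 20 + j50.3 Ω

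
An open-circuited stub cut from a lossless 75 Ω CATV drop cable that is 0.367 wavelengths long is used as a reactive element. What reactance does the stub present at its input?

βl = 2π × 0.367 = 132°
tan(βl) = -1.11
For an open-circuited stub, Z_in = −jZ_0·cot(βl) = −jZ_0/tan(βl)

X_in ≈ 67.8 Ω (inductive)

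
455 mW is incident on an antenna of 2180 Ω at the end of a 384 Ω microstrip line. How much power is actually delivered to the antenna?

Γ = (2180 − 384)/(2180 + 384) = 0.7
|Γ|² = 0.491
P_refl = |Γ|²·P_inc = 223 mW, P_del = (1 − |Γ|²)·P_inc = 232 mW

P_delivered ≈ 232 mW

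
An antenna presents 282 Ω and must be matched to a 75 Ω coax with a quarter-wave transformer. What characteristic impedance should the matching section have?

Z_qwt = √(Z_0·R_L) = √(75 × 282) = √21150

Z_qwt ≈ 145 Ω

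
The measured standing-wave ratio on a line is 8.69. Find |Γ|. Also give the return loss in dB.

|Γ| ≈ 0.794; return loss ≈ 2.01 dB

|Γ| = (S − 1)/(S + 1) = (8.69 − 1)/(8.69 + 1) = 7.69/9.69
RL = −20·log₁₀|Γ| = −20·log₁₀(0.794)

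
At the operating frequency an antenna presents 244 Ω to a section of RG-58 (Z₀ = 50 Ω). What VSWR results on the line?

Γ = (244 − 50)/(244 + 50) = 0.66
VSWR = (1 + 0.66)/(1 − 0.66)

VSWR ≈ 4.88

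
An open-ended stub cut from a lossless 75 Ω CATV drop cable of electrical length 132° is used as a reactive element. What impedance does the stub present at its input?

tan(βl) = -1.11
For an open-ended stub, Z_in = −jZ_0·cot(βl) = −jZ_0/tan(βl)

Z_in ≈ +j67.5 Ω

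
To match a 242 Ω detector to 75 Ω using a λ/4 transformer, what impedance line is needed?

Z_qwt = √(Z_0·R_L) = √(75 × 242) = √18150

Z_qwt ≈ 135 Ω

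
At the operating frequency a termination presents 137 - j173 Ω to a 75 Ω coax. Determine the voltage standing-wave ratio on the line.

VSWR ≈ 5.09

Γ = (Z_L − Z_0)/(Z_L + Z_0) = (62 − j173)/(212 − j173)
|Γ| = 184/274 = 0.672
VSWR = (1 + |Γ|)/(1 − |Γ|) = 1.67/0.328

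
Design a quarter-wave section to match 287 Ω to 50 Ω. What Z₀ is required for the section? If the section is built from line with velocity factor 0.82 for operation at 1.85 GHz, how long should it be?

Z_qwt ≈ 120 Ω; length ≈ 3.32 cm

Z_qwt = √(Z_0·R_L) = √(50 × 287) = √14350
λ = 0.82·c/f = 0.133 m, so l = λ/4 = 0.0332 m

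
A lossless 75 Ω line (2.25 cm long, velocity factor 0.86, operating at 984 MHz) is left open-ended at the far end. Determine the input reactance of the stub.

λ = v/f = 0.86·c / 984 MHz = 0.262 m
βl = 2π·l/λ = 2π × 0.0858 = 30.9°
tan(βl) = 0.598
For an open-ended stub, Z_in = −jZ_0·cot(βl) = −jZ_0/tan(βl)

X_in ≈ -125 Ω (capacitive)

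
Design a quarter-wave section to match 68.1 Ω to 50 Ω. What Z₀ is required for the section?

Z_qwt ≈ 58.4 Ω

Z_qwt = √(Z_0·R_L) = √(50 × 68.1) = √3405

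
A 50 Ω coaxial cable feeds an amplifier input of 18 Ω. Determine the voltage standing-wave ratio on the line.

VSWR ≈ 2.78

Γ = (18 − 50)/(18 + 50) = -0.471
VSWR = (1 + 0.471)/(1 − 0.471)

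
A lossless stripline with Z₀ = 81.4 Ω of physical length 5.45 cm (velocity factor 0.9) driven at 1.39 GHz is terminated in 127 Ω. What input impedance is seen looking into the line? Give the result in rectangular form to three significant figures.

Z_in ≈ 53.3 + j9.19 Ω

λ = v/f = 0.9·c / 1.39 GHz = 0.194 m
βl = 2π·l/λ = 2π × 0.281 = 101°
tan(βl) = tan(101°) = -5.14
Z_in = Z_0·(Z_L + jZ_0·tanβl)/(Z_0 + jZ_L·tanβl)
     = 81.4·(127 − j419)/(81.4 − j653)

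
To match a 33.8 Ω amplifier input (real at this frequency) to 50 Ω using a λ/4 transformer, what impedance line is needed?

Z_qwt ≈ 41.1 Ω

Z_qwt = √(Z_0·R_L) = √(50 × 33.8) = √1690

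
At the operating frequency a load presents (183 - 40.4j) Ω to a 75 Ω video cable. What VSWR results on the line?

VSWR ≈ 2.58

Γ = (Z_L − Z_0)/(Z_L + Z_0) = (108 − j40.4)/(258 − j40.4)
|Γ| = 115/261 = 0.442
VSWR = (1 + |Γ|)/(1 − |Γ|) = 1.44/0.558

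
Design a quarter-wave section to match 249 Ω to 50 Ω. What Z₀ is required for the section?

Z_qwt ≈ 112 Ω

Z_qwt = √(Z_0·R_L) = √(50 × 249) = √12450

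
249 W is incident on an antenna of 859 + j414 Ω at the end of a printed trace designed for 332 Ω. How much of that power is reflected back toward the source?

P_reflected ≈ 70.3 W

|Γ| = |(527 + j414)/(1191 + j414)| = 0.531
|Γ|² = 0.282
P_refl = |Γ|²·P_inc = 70.3 W, P_del = (1 − |Γ|²)·P_inc = 179 W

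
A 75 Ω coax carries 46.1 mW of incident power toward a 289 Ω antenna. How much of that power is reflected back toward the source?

Γ = (289 − 75)/(289 + 75) = 0.588
|Γ|² = 0.346
P_refl = |Γ|²·P_inc = 15.9 mW, P_del = (1 − |Γ|²)·P_inc = 30.2 mW

P_reflected ≈ 15.9 mW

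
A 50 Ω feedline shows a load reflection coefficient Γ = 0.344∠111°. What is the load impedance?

Z_L ≈ 32.3 + j23.5 Ω

Z_L = Z_0·(1 + Γ)/(1 − Γ) = 50·(0.877 + j0.321)/(1.12 − j0.321)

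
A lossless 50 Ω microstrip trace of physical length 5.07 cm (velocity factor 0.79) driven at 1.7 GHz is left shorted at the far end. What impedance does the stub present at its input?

λ = v/f = 0.79·c / 1.7 GHz = 0.139 m
βl = 2π·l/λ = 2π × 0.364 = 131°
tan(βl) = -1.15
For a shorted stub, Z_in = jZ_0·tan(βl)

Z_in ≈ −j57.7 Ω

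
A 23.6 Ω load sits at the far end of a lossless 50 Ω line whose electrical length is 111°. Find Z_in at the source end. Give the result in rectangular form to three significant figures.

tan(βl) = tan(111°) = -2.61
Z_in = Z_0·(Z_L + jZ_0·tanβl)/(Z_0 + jZ_L·tanβl)
     = 50·(23.6 − j130)/(50 − j61.5)

Z_in ≈ 73.2 − j40.3 Ω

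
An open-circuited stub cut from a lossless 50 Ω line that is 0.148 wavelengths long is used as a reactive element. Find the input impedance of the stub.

βl = 2π × 0.148 = 53.3°
tan(βl) = 1.34
For an open-circuited stub, Z_in = −jZ_0·cot(βl) = −jZ_0/tan(βl)

Z_in ≈ −j37.3 Ω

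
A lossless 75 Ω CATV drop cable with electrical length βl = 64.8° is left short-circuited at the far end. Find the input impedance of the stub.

Z_in ≈ +j159 Ω

tan(βl) = 2.13
For a short-circuited stub, Z_in = jZ_0·tan(βl)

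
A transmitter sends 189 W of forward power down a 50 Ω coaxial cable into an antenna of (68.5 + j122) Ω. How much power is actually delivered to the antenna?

P_delivered ≈ 89.5 W

|Γ| = |(18.5 + j122)/(118.5 + j122)| = 0.726
|Γ|² = 0.526
P_refl = |Γ|²·P_inc = 99.5 W, P_del = (1 − |Γ|²)·P_inc = 89.5 W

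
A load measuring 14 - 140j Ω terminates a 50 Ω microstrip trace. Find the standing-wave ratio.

VSWR ≈ 31.8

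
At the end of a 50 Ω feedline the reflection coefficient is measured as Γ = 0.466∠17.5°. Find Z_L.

Z_L ≈ 119 + j42.7 Ω

Z_L = Z_0·(1 + Γ)/(1 − Γ) = 50·(1.44 + j0.14)/(0.556 − j0.14)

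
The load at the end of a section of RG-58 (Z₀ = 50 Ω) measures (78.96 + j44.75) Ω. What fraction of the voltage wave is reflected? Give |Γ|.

Γ = (Z_L − Z_0)/(Z_L + Z_0) = (28.96 + j44.75)/(129 + j44.75)
|Γ| = 53.3/137

|Γ| ≈ 0.39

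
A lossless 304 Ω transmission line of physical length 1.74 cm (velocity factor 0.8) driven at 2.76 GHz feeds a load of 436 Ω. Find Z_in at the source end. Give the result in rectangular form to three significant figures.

λ = v/f = 0.8·c / 2.76 GHz = 0.087 m
βl = 2π·l/λ = 2π × 0.2 = 72°
tan(βl) = tan(72°) = 3.08
Z_in = Z_0·(Z_L + jZ_0·tanβl)/(Z_0 + jZ_L·tanβl)
     = 304·(436 + j938)/(304 + j1340)

Z_in ≈ 223 − j48.2 Ω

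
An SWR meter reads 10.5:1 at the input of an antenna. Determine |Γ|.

|Γ| = (S − 1)/(S + 1) = (10.5 − 1)/(10.5 + 1) = 9.5/11.5

|Γ| ≈ 0.826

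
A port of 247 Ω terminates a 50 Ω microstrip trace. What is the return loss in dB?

Γ = (247 − 50)/(247 + 50) = 0.663
RL = −20·log₁₀|Γ| = −20·log₁₀(0.663)

RL ≈ 3.57 dB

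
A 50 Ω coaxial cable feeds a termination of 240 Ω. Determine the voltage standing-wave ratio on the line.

VSWR ≈ 4.8

For a purely resistive load, VSWR = R_L/Z_0 or Z_0/R_L (whichever > 1) = 240/50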